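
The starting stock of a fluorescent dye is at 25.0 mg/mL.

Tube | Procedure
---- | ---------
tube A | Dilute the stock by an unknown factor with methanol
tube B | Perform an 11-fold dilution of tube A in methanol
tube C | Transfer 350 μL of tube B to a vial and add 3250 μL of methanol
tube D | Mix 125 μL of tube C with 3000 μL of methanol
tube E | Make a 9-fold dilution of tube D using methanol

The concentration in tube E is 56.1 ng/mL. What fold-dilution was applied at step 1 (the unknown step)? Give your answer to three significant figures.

Step 1: unknown factor x
Step 2: 11-fold → factor 11
Step 3: 350 μL + 3250 μL = 3600 μL total → factor 3600/350 = 10.286
Step 4: 125 μL + 3000 μL = 3125 μL total → factor 3125/125 = 25
Step 5: 9-fold → factor 9
Product of known-step factors = 25457
Overall factor = 25.0 mg/mL / (56.1 ng/mL) = 4.4563 × 10^5
x = 4.4563 × 10^5 / 25457 = 17.5

17.5-fold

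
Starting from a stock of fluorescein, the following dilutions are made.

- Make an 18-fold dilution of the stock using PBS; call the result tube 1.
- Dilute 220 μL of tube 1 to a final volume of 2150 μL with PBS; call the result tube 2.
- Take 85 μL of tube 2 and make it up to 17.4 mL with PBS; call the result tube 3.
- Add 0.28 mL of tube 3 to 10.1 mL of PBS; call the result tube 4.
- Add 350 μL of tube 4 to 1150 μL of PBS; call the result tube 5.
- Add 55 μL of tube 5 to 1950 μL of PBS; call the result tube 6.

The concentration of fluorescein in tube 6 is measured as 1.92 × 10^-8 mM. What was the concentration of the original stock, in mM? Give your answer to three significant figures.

Step 1: 18-fold → factor 18
Step 2: 220 μL brought to 2150 μL → factor 2150/220 = 9.7727
Step 3: 85 μL brought to 17.4 mL → factor 17400/85 = 204.71
Step 4: 0.28 mL + 10.1 mL = 10.38 mL total → factor 10.38/0.28 = 37.071
Step 5: 350 μL + 1150 μL = 1500 μL total → factor 1500/350 = 4.2857
Step 6: 55 μL + 1950 μL = 2005 μL total → factor 2005/55 = 36.455
Overall dilution factor = 18 × 9.7727 × 204.71 × 37.071 × 4.2857 × 36.455 = 2.0856 × 10^8
Stock = 1.92 × 10^-8 mM × 2.0856 × 10^8 = 4.00 mM

4.00 mM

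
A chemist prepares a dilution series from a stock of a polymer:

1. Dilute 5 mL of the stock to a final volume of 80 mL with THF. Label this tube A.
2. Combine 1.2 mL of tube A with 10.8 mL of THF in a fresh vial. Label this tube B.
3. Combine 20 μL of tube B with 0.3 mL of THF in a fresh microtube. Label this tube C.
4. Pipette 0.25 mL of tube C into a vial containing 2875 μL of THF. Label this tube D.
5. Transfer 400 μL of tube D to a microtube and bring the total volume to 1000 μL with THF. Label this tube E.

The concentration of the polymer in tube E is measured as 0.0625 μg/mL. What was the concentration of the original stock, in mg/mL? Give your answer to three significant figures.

5.00 mg/mL

Step 1: 5 mL brought to 80 mL → factor 80/5 = 16
Step 2: 1.2 mL + 10.8 mL = 12 mL total → factor 12/1.2 = 10
Step 3: 20 μL + 0.3 mL = 320 μL total → factor 320/20 = 16
Step 4: 0.25 mL + 2875 μL = 3.125 mL total → factor 3.125/0.25 = 12.5
Step 5: 400 μL brought to 1000 μL → factor 1000/400 = 2.5
Overall dilution factor = 16 × 10 × 16 × 12.5 × 2.5 = 80000
Stock = 0.0625 μg/mL × 80000 = 5000 μg/mL = 5.00 mg/mL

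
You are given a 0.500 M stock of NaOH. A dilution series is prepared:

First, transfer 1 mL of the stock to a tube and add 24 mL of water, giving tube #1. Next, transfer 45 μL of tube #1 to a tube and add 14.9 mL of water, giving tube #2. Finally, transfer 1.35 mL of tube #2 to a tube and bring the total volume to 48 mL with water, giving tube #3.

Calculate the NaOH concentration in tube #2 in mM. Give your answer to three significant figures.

Step 1: 1 mL + 24 mL = 25 mL total → factor 25/1 = 25
Step 2: 45 μL + 14.9 mL = 14945 μL total → factor 14945/45 = 332.11
Dilution factor through tube #2 = 25 × 332.11 = 8302.8
[tube #2] = 0.500 M / 8302.8 = 6.022 × 10^-5 M = 0.0602 mM

0.0602 mM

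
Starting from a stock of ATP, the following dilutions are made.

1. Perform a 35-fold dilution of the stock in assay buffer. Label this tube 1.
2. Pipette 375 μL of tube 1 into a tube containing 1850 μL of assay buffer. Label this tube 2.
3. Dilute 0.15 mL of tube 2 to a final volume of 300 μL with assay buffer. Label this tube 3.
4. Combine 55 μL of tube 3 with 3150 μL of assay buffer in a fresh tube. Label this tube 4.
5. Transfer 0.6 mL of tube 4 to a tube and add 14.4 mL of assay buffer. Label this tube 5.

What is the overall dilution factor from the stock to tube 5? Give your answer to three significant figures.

6.05 × 10^5

Step 1: 35-fold → factor 35
Step 2: 375 μL + 1850 μL = 2225 μL total → factor 2225/375 = 5.9333
Step 3: 0.15 mL brought to 300 μL → factor 0.3/0.15 = 2
Step 4: 55 μL + 3150 μL = 3205 μL total → factor 3205/55 = 58.273
Step 5: 0.6 mL + 14.4 mL = 15 mL total → factor 15/0.6 = 25
Overall dilution factor = 35 × 5.9333 × 2 × 58.273 × 25 = 6.0507 × 10^5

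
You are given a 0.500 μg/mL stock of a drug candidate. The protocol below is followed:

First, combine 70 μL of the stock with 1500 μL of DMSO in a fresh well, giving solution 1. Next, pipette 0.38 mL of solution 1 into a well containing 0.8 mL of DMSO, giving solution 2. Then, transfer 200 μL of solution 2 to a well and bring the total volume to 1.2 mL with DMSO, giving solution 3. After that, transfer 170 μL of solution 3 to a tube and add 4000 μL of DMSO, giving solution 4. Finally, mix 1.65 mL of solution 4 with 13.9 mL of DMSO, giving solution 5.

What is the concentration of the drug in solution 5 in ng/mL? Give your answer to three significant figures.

0.00518 ng/mL

Step 1: 70 μL + 1500 μL = 1570 μL total → factor 1570/70 = 22.429
Step 2: 0.38 mL + 0.8 mL = 1.18 mL total → factor 1.18/0.38 = 3.1053
Step 3: 200 μL brought to 1.2 mL → factor 1200/200 = 6
Step 4: 170 μL + 4000 μL = 4170 μL total → factor 4170/170 = 24.529
Step 5: 1.65 mL + 13.9 mL = 15.55 mL total → factor 15.55/1.65 = 9.4242
Overall dilution factor = 22.429 × 3.1053 × 6 × 24.529 × 9.4242 = 96602
Final = 0.500 μg/mL / 96602 = 5.176 × 10^-6 μg/mL = 0.00518 ng/mL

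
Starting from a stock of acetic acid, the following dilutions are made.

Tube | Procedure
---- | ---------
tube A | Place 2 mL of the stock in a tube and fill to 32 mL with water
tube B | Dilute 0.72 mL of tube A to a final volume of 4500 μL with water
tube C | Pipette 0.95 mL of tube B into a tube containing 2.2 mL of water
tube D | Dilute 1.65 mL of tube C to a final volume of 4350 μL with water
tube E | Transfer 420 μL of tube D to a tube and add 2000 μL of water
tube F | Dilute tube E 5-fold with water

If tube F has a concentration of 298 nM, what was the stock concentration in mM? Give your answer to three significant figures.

7.50 mM

Step 1: 2 mL brought to 32 mL → factor 32/2 = 16
Step 2: 0.72 mL brought to 4500 μL → factor 4.5/0.72 = 6.25
Step 3: 0.95 mL + 2.2 mL = 3.15 mL total → factor 3.15/0.95 = 3.3158
Step 4: 1.65 mL brought to 4350 μL → factor 4.35/1.65 = 2.6364
Step 5: 420 μL + 2000 μL = 2420 μL total → factor 2420/420 = 5.7619
Step 6: 5-fold → factor 5
Overall dilution factor = 16 × 6.25 × 3.3158 × 2.6364 × 5.7619 × 5 = 25184
Stock = 298 nM × 25184 = 7.505 × 10^6 nM = 7.50 mM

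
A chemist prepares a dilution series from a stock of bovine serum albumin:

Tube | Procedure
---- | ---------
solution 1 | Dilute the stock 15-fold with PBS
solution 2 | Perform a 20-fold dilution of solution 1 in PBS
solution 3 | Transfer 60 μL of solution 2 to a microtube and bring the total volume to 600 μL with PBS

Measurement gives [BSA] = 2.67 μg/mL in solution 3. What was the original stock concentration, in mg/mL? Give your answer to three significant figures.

8.01 mg/mL

Step 1: 15-fold → factor 15
Step 2: 20-fold → factor 20
Step 3: 60 μL brought to 600 μL → factor 600/60 = 10
Overall dilution factor = 15 × 20 × 10 = 3000
Stock = 2.67 μg/mL × 3000 = 8010 μg/mL = 8.01 mg/mL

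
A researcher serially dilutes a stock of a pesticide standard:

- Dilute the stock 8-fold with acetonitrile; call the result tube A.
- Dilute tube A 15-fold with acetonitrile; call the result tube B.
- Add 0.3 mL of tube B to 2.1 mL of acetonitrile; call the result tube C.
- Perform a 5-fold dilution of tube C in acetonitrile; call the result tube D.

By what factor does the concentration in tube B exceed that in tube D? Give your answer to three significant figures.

Step 1: 8-fold → factor 8
Step 2: 15-fold → factor 15
Step 3: 0.3 mL + 2.1 mL = 2.4 mL total → factor 2.4/0.3 = 8
Step 4: 5-fold → factor 5
Dilution factor to tube B = 120; to tube D = 4800
[tube B]/[tube D] = (factor to tube D)/(factor to tube B) = 4800/120 = 40.0

40.0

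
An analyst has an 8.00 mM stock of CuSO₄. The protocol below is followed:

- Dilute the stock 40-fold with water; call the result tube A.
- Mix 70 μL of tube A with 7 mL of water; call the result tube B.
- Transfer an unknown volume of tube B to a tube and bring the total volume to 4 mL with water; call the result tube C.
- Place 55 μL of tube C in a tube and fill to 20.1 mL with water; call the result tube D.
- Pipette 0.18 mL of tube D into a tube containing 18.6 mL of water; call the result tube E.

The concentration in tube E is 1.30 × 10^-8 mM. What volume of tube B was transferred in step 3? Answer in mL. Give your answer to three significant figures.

1.00 mL

Step 1: 40-fold → factor 40
Step 2: 70 μL + 7 mL = 7070 μL total → factor 7070/70 = 101
Step 3: v brought to 4 mL → factor = 4 mL/v
Step 4: 55 μL brought to 20.1 mL → factor 20100/55 = 365.45
Step 5: 0.18 mL + 18.6 mL = 18.78 mL total → factor 18.78/0.18 = 104.33
Product of known-step factors = 1.5404 × 10^8
Overall factor = 8.00 mM / (1.30 × 10^-8 mM) = 6.1538 × 10^8
Step-3 factor = 6.1538 × 10^8 / 1.5404 × 10^8 = 3.9949
v = 4 mL / 3.9949 = 1.00 mL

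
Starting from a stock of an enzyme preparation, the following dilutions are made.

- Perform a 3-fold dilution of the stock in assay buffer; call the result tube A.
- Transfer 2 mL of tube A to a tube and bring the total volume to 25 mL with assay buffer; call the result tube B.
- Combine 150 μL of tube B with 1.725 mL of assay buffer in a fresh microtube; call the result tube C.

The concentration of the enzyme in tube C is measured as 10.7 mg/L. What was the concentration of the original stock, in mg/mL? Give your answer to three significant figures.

Step 1: 3-fold → factor 3
Step 2: 2 mL brought to 25 mL → factor 25/2 = 12.5
Step 3: 150 μL + 1.725 mL = 1875 μL total → factor 1875/150 = 12.5
Overall dilution factor = 3 × 12.5 × 12.5 = 468.75
Stock = 10.7 mg/L × 468.75 = 5016 mg/L = 5.02 mg/mL

5.02 mg/mL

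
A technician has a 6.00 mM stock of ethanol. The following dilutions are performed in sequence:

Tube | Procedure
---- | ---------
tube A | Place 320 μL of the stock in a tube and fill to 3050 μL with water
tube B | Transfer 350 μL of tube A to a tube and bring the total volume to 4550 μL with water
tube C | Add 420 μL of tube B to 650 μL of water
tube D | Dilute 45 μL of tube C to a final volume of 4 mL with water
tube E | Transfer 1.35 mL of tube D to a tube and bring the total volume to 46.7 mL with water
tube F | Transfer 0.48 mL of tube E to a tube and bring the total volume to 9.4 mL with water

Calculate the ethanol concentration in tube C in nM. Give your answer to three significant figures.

1.90 × 10^4 nM

Step 1: 320 μL brought to 3050 μL → factor 3050/320 = 9.5312
Step 2: 350 μL brought to 4550 μL → factor 4550/350 = 13
Step 3: 420 μL + 650 μL = 1070 μL total → factor 1070/420 = 2.5476
Dilution factor through tube C = 9.5312 × 13 × 2.5476 = 315.67
[tube C] = 6.00 mM / 315.67 = 0.01901 mM = 1.90 × 10^4 nM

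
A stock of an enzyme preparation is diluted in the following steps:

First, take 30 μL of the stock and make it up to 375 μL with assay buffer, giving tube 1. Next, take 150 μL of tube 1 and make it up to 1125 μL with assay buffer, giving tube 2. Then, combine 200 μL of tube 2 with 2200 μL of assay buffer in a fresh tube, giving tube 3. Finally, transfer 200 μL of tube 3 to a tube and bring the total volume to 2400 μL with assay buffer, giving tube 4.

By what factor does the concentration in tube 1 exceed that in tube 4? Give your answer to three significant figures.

1.08 × 10^3

Step 1: 30 μL brought to 375 μL → factor 375/30 = 12.5
Step 2: 150 μL brought to 1125 μL → factor 1125/150 = 7.5
Step 3: 200 μL + 2200 μL = 2400 μL total → factor 2400/200 = 12
Step 4: 200 μL brought to 2400 μL → factor 2400/200 = 12
Dilution factor to tube 1 = 12.5; to tube 4 = 13500
[tube 1]/[tube 4] = (factor to tube 4)/(factor to tube 1) = 13500/12.5 = 1.08 × 10^3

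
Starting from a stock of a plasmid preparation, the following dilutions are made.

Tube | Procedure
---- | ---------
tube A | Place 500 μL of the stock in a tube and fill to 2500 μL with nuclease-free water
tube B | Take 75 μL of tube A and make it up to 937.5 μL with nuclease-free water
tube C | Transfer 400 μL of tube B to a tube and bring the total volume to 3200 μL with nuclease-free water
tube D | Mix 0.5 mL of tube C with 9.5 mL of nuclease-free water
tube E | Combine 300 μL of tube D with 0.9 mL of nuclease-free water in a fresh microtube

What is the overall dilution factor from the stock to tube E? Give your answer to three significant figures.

4.00 × 10^4

Step 1: 500 μL brought to 2500 μL → factor 2500/500 = 5
Step 2: 75 μL brought to 937.5 μL → factor 937.5/75 = 12.5
Step 3: 400 μL brought to 3200 μL → factor 3200/400 = 8
Step 4: 0.5 mL + 9.5 mL = 10 mL total → factor 10/0.5 = 20
Step 5: 300 μL + 0.9 mL = 1200 μL total → factor 1200/300 = 4
Overall dilution factor = 5 × 12.5 × 8 × 20 × 4 = 40000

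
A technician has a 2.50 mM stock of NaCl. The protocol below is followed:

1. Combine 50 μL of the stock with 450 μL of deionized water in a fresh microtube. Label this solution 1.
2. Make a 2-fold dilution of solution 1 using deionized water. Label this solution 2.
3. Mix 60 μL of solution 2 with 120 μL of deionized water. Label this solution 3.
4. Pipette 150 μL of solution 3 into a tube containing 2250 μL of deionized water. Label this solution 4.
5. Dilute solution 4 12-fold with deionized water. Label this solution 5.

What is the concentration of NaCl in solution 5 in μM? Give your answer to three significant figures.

Step 1: 50 μL + 450 μL = 500 μL total → factor 500/50 = 10
Step 2: 2-fold → factor 2
Step 3: 60 μL + 120 μL = 180 μL total → factor 180/60 = 3
Step 4: 150 μL + 2250 μL = 2400 μL total → factor 2400/150 = 16
Step 5: 12-fold → factor 12
Overall dilution factor = 10 × 2 × 3 × 16 × 12 = 11520
Final = 2.50 mM / 11520 = 0.0002170 mM = 0.217 μM

0.217 μM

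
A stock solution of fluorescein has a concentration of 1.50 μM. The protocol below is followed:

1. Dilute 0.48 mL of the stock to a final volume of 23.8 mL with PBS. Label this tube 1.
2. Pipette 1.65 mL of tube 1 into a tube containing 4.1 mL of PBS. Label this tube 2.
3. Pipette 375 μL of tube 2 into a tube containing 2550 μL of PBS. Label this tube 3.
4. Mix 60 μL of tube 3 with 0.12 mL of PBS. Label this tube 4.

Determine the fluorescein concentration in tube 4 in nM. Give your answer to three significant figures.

0.371 nM

Step 1: 0.48 mL brought to 23.8 mL → factor 23.8/0.48 = 49.583
Step 2: 1.65 mL + 4.1 mL = 5.75 mL total → factor 5.75/1.65 = 3.4848
Step 3: 375 μL + 2550 μL = 2925 μL total → factor 2925/375 = 7.8
Step 4: 60 μL + 0.12 mL = 180 μL total → factor 180/60 = 3
Overall dilution factor = 49.583 × 3.4848 × 7.8 × 3 = 4043.3
Final = 1.50 μM / 4043.3 = 0.0003710 μM = 0.371 nM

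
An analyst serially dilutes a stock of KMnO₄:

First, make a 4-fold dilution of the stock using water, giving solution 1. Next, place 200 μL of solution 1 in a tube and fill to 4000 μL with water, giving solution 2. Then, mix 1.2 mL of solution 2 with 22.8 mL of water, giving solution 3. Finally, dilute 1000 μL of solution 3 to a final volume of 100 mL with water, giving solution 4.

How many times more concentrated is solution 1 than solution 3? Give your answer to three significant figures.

400

Step 1: 4-fold → factor 4
Step 2: 200 μL brought to 4000 μL → factor 4000/200 = 20
Step 3: 1.2 mL + 22.8 mL = 24 mL total → factor 24/1.2 = 20
Dilution factor to solution 1 = 4; to solution 3 = 1600
[solution 1]/[solution 3] = (factor to solution 3)/(factor to solution 1) = 1600/4 = 400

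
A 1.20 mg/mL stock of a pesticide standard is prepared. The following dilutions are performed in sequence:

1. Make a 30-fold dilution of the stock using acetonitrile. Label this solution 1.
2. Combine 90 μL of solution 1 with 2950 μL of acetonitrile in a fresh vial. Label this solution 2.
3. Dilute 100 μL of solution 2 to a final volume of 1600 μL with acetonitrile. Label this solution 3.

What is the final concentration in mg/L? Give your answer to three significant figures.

Step 1: 30-fold → factor 30
Step 2: 90 μL + 2950 μL = 3040 μL total → factor 3040/90 = 33.778
Step 3: 100 μL brought to 1600 μL → factor 1600/100 = 16
Overall dilution factor = 30 × 33.778 × 16 = 16213
Final = 1.20 mg/mL / 16213 = 7.401 × 10^-5 mg/mL = 0.0740 mg/L

0.0740 mg/L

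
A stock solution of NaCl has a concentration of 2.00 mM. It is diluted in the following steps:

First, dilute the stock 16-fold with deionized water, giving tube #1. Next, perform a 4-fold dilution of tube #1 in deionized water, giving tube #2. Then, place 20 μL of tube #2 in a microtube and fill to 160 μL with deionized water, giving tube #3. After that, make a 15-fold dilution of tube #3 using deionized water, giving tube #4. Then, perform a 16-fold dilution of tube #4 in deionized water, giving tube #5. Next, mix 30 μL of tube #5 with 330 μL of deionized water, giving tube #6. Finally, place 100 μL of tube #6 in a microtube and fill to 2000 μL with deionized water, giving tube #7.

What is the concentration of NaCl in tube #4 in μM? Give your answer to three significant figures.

Step 1: 16-fold → factor 16
Step 2: 4-fold → factor 4
Step 3: 20 μL brought to 160 μL → factor 160/20 = 8
Step 4: 15-fold → factor 15
Dilution factor through tube #4 = 16 × 4 × 8 × 15 = 7680
[tube #4] = 2.00 mM / 7680 = 0.0002604 mM = 0.260 μM

0.260 μM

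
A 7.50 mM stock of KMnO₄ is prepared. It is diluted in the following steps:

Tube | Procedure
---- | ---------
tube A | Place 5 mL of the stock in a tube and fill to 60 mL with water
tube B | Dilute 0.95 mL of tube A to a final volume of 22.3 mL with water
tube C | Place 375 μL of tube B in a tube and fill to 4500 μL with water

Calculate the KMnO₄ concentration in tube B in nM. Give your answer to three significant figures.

Step 1: 5 mL brought to 60 mL → factor 60/5 = 12
Step 2: 0.95 mL brought to 22.3 mL → factor 22.3/0.95 = 23.474
Dilution factor through tube B = 12 × 23.474 = 281.68
[tube B] = 7.50 mM / 281.68 = 0.02663 mM = 2.66 × 10^4 nM

2.66 × 10^4 nM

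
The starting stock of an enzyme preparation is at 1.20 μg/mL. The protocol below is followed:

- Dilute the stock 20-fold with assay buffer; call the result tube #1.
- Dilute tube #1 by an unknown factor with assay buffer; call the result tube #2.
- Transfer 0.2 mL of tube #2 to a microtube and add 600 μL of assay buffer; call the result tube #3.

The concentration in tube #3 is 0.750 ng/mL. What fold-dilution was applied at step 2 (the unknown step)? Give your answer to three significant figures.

Step 1: 20-fold → factor 20
Step 2: unknown factor x
Step 3: 0.2 mL + 600 μL = 0.8 mL total → factor 0.8/0.2 = 4
Product of known-step factors = 80
Overall factor = 1.20 μg/mL / (0.750 ng/mL) = 1600
x = 1600 / 80 = 20.0

20.0-fold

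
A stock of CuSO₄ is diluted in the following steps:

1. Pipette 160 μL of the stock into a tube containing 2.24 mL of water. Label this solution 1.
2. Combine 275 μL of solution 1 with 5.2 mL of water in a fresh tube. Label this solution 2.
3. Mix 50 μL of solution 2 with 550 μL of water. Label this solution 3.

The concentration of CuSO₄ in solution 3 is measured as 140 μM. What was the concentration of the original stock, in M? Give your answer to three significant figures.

Step 1: 160 μL + 2.24 mL = 2400 μL total → factor 2400/160 = 15
Step 2: 275 μL + 5.2 mL = 5475 μL total → factor 5475/275 = 19.909
Step 3: 50 μL + 550 μL = 600 μL total → factor 600/50 = 12
Overall dilution factor = 15 × 19.909 × 12 = 3583.6
Stock = 140 μM × 3583.6 = 5.017 × 10^5 μM = 0.502 M

0.502 M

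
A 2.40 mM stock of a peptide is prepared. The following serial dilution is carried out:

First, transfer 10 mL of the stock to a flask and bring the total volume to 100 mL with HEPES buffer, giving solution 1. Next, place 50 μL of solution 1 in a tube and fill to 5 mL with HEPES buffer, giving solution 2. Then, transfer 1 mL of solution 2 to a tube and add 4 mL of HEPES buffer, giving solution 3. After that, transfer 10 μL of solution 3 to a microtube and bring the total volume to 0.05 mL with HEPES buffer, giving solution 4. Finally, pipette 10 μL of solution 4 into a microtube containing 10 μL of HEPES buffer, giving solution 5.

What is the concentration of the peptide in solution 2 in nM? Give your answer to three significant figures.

2.40 × 10^3 nM

Step 1: 10 mL brought to 100 mL → factor 100/10 = 10
Step 2: 50 μL brought to 5 mL → factor 5000/50 = 100
Dilution factor through solution 2 = 10 × 100 = 1000
[solution 2] = 2.40 mM / 1000 = 0.002400 mM = 2.40 × 10^3 nM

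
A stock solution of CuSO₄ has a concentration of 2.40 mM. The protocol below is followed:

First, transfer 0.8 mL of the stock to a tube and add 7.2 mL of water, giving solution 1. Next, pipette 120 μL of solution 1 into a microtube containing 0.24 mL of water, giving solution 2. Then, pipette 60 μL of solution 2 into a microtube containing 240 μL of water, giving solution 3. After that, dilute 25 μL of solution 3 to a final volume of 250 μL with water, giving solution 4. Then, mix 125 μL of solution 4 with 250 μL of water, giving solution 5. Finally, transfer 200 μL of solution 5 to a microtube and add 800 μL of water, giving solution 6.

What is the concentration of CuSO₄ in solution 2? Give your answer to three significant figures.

0.0800 mM

Step 1: 0.8 mL + 7.2 mL = 8 mL total → factor 8/0.8 = 10
Step 2: 120 μL + 0.24 mL = 360 μL total → factor 360/120 = 3
Dilution factor through solution 2 = 10 × 3 = 30
[solution 2] = 2.40 mM / 30 = 0.0800 mM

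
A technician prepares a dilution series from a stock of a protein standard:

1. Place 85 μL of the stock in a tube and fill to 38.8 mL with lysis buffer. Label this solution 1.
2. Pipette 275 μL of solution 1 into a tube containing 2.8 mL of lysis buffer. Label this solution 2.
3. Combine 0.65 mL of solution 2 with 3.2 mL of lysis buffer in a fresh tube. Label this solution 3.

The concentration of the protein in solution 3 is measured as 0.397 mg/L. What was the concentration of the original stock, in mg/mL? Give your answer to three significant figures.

Step 1: 85 μL brought to 38.8 mL → factor 38800/85 = 456.47
Step 2: 275 μL + 2.8 mL = 3075 μL total → factor 3075/275 = 11.182
Step 3: 0.65 mL + 3.2 mL = 3.85 mL total → factor 3.85/0.65 = 5.9231
Overall dilution factor = 456.47 × 11.182 × 5.9231 = 30232
Stock = 0.397 mg/L × 30232 = 1.200 × 10^4 mg/L = 12.0 mg/mL

12.0 mg/mL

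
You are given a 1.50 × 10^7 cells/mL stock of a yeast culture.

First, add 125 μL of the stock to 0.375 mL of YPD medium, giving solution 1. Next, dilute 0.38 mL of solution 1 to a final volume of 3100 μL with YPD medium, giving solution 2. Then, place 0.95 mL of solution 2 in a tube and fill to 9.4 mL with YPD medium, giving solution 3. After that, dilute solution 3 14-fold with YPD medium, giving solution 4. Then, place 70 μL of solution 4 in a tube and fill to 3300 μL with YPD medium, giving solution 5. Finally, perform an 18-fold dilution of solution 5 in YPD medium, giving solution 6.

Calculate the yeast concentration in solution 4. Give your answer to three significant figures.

Step 1: 125 μL + 0.375 mL = 500 μL total → factor 500/125 = 4
Step 2: 0.38 mL brought to 3100 μL → factor 3.1/0.38 = 8.1579
Step 3: 0.95 mL brought to 9.4 mL → factor 9.4/0.95 = 9.8947
Step 4: 14-fold → factor 14
Dilution factor through solution 4 = 4 × 8.1579 × 9.8947 × 14 = 4520.3
[solution 4] = 1.50 × 10^7 cells/mL / 4520.3 = 3.32 × 10^3 cells/mL

3.32 × 10^3 cells/mL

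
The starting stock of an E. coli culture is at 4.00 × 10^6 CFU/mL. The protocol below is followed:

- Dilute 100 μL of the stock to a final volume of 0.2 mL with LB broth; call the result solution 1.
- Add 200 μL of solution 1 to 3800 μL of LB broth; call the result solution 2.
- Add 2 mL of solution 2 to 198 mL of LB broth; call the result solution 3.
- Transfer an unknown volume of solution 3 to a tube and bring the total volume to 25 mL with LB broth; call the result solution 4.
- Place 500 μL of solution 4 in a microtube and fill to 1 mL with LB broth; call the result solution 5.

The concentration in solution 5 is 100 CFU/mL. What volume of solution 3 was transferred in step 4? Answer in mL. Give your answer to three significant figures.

Step 1: 100 μL brought to 0.2 mL → factor 200/100 = 2
Step 2: 200 μL + 3800 μL = 4000 μL total → factor 4000/200 = 20
Step 3: 2 mL + 198 mL = 200 mL total → factor 200/2 = 100
Step 4: v brought to 25 mL → factor = 25 mL/v
Step 5: 500 μL brought to 1 mL → factor 1000/500 = 2
Product of known-step factors = 8000
Overall factor = 4.00 × 10^6 CFU/mL / (100 CFU/mL) = 40000
Step-4 factor = 40000 / 8000 = 5
v = 25 mL / 5 = 5.00 mL

5.00 mL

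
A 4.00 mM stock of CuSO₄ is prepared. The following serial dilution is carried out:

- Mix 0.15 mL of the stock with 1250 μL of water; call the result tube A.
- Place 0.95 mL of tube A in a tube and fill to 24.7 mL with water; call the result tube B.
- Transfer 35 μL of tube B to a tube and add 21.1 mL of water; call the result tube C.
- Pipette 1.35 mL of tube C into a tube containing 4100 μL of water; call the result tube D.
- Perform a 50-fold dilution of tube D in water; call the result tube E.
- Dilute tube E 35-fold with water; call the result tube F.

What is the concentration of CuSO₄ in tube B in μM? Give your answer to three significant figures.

16.5 μM

Step 1: 0.15 mL + 1250 μL = 1.4 mL total → factor 1.4/0.15 = 9.3333
Step 2: 0.95 mL brought to 24.7 mL → factor 24.7/0.95 = 26
Dilution factor through tube B = 9.3333 × 26 = 242.67
[tube B] = 4.00 mM / 242.67 = 0.01648 mM = 16.5 μM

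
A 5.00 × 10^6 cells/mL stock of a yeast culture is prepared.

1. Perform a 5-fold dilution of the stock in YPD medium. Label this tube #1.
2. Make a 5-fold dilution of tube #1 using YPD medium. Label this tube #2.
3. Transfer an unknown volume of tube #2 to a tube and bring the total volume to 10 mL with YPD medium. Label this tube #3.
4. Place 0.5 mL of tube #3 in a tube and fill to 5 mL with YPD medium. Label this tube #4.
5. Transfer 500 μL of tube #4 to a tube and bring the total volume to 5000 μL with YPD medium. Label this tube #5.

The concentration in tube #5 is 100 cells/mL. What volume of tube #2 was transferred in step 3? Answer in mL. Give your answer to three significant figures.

0.500 mL

Step 1: 5-fold → factor 5
Step 2: 5-fold → factor 5
Step 3: v brought to 10 mL → factor = 10 mL/v
Step 4: 0.5 mL brought to 5 mL → factor 5/0.5 = 10
Step 5: 500 μL brought to 5000 μL → factor 5000/500 = 10
Product of known-step factors = 2500
Overall factor = 5.00 × 10^6 cells/mL / (100 cells/mL) = 50000
Step-3 factor = 50000 / 2500 = 20
v = 10 mL / 20 = 0.500 mL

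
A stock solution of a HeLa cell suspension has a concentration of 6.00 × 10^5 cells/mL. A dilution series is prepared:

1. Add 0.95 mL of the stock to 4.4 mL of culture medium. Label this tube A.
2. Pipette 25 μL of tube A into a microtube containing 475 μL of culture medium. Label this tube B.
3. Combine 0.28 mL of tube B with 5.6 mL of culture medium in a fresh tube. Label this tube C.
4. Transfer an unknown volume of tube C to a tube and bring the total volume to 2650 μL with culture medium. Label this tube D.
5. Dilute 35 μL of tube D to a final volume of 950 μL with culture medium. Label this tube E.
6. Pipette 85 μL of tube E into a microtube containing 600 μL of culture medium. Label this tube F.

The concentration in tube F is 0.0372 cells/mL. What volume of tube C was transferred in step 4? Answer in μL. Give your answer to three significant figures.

85.0 μL

Step 1: 0.95 mL + 4.4 mL = 5.35 mL total → factor 5.35/0.95 = 5.6316
Step 2: 25 μL + 475 μL = 500 μL total → factor 500/25 = 20
Step 3: 0.28 mL + 5.6 mL = 5.88 mL total → factor 5.88/0.28 = 21
Step 4: v brought to 2650 μL → factor = 2650 μL/v
Step 5: 35 μL brought to 950 μL → factor 950/35 = 27.143
Step 6: 85 μL + 600 μL = 685 μL total → factor 685/85 = 8.0588
Product of known-step factors = 5.1738 × 10^5
Overall factor = 6.00 × 10^5 cells/mL / (0.0372 cells/mL) = 1.6129 × 10^7
Step-4 factor = 1.6129 × 10^7 / 5.1738 × 10^5 = 31.175
v = 2650 μL / 31.175 = 85.0 μL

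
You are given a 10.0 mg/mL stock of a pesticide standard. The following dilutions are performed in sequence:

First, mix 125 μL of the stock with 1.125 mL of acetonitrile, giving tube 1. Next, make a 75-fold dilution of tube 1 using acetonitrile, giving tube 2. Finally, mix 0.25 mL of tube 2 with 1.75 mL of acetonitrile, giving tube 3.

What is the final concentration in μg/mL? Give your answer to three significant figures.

Step 1: 125 μL + 1.125 mL = 1250 μL total → factor 1250/125 = 10
Step 2: 75-fold → factor 75
Step 3: 0.25 mL + 1.75 mL = 2 mL total → factor 2/0.25 = 8
Overall dilution factor = 10 × 75 × 8 = 6000
Final = 10.0 mg/mL / 6000 = 0.001667 mg/mL = 1.67 μg/mL

1.67 μg/mL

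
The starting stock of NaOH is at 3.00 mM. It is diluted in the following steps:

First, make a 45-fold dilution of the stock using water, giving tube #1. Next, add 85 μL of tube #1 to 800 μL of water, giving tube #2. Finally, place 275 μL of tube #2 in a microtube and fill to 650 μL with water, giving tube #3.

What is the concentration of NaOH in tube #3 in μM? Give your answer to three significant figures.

2.71 μM

Step 1: 45-fold → factor 45
Step 2: 85 μL + 800 μL = 885 μL total → factor 885/85 = 10.412
Step 3: 275 μL brought to 650 μL → factor 650/275 = 2.3636
Overall dilution factor = 45 × 10.412 × 2.3636 = 1107.4
Final = 3.00 mM / 1107.4 = 0.002709 mM = 2.71 μM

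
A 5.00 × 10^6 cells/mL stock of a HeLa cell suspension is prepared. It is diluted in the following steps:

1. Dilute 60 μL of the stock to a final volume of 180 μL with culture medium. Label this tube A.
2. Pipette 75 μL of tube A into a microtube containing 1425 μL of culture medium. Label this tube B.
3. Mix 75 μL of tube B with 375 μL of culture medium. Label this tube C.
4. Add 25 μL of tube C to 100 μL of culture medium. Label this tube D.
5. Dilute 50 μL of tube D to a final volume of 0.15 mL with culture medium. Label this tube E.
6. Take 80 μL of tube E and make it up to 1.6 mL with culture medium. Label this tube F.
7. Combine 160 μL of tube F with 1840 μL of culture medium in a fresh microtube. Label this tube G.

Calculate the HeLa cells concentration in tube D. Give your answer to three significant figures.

2.78 × 10^3 cells/mL

Step 1: 60 μL brought to 180 μL → factor 180/60 = 3
Step 2: 75 μL + 1425 μL = 1500 μL total → factor 1500/75 = 20
Step 3: 75 μL + 375 μL = 450 μL total → factor 450/75 = 6
Step 4: 25 μL + 100 μL = 125 μL total → factor 125/25 = 5
Dilution factor through tube D = 3 × 20 × 6 × 5 = 1800
[tube D] = 5.00 × 10^6 cells/mL / 1800 = 2.78 × 10^3 cells/mL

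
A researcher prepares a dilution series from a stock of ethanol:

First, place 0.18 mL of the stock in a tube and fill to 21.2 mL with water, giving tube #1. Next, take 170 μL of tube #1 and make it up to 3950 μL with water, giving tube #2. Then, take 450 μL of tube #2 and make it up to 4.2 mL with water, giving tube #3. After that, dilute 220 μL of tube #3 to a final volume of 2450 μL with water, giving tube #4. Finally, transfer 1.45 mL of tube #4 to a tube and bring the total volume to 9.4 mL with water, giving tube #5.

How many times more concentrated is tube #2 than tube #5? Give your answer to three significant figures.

674

Step 1: 0.18 mL brought to 21.2 mL → factor 21.2/0.18 = 117.78
Step 2: 170 μL brought to 3950 μL → factor 3950/170 = 23.235
Step 3: 450 μL brought to 4.2 mL → factor 4200/450 = 9.3333
Step 4: 220 μL brought to 2450 μL → factor 2450/220 = 11.136
Step 5: 1.45 mL brought to 9.4 mL → factor 9.4/1.45 = 6.4828
Dilution factor to tube #2 = 2736.6; to tube #5 = 1.844 × 10^6
[tube #2]/[tube #5] = (factor to tube #5)/(factor to tube #2) = 1.844 × 10^6/2736.6 = 674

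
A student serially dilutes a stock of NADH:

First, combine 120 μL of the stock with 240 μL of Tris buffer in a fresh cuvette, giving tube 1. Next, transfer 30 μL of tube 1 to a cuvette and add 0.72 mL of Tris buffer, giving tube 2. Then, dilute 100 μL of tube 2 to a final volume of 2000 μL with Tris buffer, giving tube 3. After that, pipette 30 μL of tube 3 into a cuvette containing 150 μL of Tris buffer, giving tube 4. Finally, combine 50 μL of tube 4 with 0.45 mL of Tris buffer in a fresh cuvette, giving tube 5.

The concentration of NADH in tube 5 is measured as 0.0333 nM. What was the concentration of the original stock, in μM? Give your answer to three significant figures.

Step 1: 120 μL + 240 μL = 360 μL total → factor 360/120 = 3
Step 2: 30 μL + 0.72 mL = 750 μL total → factor 750/30 = 25
Step 3: 100 μL brought to 2000 μL → factor 2000/100 = 20
Step 4: 30 μL + 150 μL = 180 μL total → factor 180/30 = 6
Step 5: 50 μL + 0.45 mL = 500 μL total → factor 500/50 = 10
Overall dilution factor = 3 × 25 × 20 × 6 × 10 = 90000
Stock = 0.0333 nM × 90000 = 2997 nM = 3.00 μM

3.00 μM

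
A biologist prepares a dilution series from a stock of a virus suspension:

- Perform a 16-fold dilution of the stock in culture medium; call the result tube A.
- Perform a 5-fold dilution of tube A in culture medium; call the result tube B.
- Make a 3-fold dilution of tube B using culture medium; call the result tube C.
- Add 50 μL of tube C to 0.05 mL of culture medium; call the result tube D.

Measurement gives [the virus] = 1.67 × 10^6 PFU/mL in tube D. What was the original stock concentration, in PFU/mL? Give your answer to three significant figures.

Step 1: 16-fold → factor 16
Step 2: 5-fold → factor 5
Step 3: 3-fold → factor 3
Step 4: 50 μL + 0.05 mL = 100 μL total → factor 100/50 = 2
Overall dilution factor = 16 × 5 × 3 × 2 = 480
Stock = 1.67 × 10^6 PFU/mL × 480 = 8.02 × 10^8 PFU/mL

8.02 × 10^8 PFU/mL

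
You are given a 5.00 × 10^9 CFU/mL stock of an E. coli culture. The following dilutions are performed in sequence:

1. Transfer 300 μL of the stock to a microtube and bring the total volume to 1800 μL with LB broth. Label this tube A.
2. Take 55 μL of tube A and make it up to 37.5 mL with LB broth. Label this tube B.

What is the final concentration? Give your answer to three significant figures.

Step 1: 300 μL brought to 1800 μL → factor 1800/300 = 6
Step 2: 55 μL brought to 37.5 mL → factor 37500/55 = 681.82
Overall dilution factor = 6 × 681.82 = 4090.9
Final = 5.00 × 10^9 CFU/mL / 4090.9 = 1.22 × 10^6 CFU/mL

1.22 × 10^6 CFU/mL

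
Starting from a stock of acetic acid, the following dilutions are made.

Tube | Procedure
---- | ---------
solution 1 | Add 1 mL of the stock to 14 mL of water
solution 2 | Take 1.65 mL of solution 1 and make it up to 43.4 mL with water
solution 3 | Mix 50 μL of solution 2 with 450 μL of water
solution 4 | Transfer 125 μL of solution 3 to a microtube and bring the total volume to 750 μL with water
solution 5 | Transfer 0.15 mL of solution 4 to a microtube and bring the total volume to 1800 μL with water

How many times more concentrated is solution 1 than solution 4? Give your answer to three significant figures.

1.58 × 10^3

Step 1: 1 mL + 14 mL = 15 mL total → factor 15/1 = 15
Step 2: 1.65 mL brought to 43.4 mL → factor 43.4/1.65 = 26.303
Step 3: 50 μL + 450 μL = 500 μL total → factor 500/50 = 10
Step 4: 125 μL brought to 750 μL → factor 750/125 = 6
Dilution factor to solution 1 = 15; to solution 4 = 23673
[solution 1]/[solution 4] = (factor to solution 4)/(factor to solution 1) = 23673/15 = 1.58 × 10^3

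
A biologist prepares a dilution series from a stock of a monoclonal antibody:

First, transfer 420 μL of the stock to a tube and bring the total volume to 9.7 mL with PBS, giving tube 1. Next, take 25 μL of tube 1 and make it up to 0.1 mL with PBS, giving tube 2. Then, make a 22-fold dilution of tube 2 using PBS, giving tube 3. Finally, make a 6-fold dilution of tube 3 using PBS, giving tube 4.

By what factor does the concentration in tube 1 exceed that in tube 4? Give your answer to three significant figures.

528

Step 1: 420 μL brought to 9.7 mL → factor 9700/420 = 23.095
Step 2: 25 μL brought to 0.1 mL → factor 100/25 = 4
Step 3: 22-fold → factor 22
Step 4: 6-fold → factor 6
Dilution factor to tube 1 = 23.095; to tube 4 = 12194
[tube 1]/[tube 4] = (factor to tube 4)/(factor to tube 1) = 12194/23.095 = 528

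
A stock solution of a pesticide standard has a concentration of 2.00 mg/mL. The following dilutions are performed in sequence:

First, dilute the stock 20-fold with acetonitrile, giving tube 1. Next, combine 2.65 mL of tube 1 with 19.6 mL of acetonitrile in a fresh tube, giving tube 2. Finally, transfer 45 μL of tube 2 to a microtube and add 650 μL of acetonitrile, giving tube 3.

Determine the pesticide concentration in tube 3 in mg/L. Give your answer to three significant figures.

0.771 mg/L

Step 1: 20-fold → factor 20
Step 2: 2.65 mL + 19.6 mL = 22.25 mL total → factor 22.25/2.65 = 8.3962
Step 3: 45 μL + 650 μL = 695 μL total → factor 695/45 = 15.444
Overall dilution factor = 20 × 8.3962 × 15.444 = 2593.5
Final = 2.00 mg/mL / 2593.5 = 0.0007712 mg/mL = 0.771 mg/L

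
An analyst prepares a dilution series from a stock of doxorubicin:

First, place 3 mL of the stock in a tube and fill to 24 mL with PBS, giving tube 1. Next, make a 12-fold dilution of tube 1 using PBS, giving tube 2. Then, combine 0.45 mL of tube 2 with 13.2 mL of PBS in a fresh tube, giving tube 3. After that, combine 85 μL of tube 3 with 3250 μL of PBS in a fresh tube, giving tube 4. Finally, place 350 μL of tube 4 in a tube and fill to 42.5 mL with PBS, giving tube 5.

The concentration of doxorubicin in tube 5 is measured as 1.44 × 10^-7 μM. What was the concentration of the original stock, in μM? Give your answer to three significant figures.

Step 1: 3 mL brought to 24 mL → factor 24/3 = 8
Step 2: 12-fold → factor 12
Step 3: 0.45 mL + 13.2 mL = 13.65 mL total → factor 13.65/0.45 = 30.333
Step 4: 85 μL + 3250 μL = 3335 μL total → factor 3335/85 = 39.235
Step 5: 350 μL brought to 42.5 mL → factor 42500/350 = 121.43
Overall dilution factor = 8 × 12 × 30.333 × 39.235 × 121.43 = 1.3874 × 10^7
Stock = 1.44 × 10^-7 μM × 1.3874 × 10^7 = 2.00 μM

2.00 μM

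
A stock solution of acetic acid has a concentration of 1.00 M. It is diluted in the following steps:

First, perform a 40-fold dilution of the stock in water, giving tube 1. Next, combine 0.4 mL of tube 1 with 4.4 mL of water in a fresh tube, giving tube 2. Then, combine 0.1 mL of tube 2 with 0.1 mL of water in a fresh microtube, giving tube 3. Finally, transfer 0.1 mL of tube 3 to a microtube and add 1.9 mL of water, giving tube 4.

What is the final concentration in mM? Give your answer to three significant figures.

Step 1: 40-fold → factor 40
Step 2: 0.4 mL + 4.4 mL = 4.8 mL total → factor 4.8/0.4 = 12
Step 3: 0.1 mL + 0.1 mL = 0.2 mL total → factor 0.2/0.1 = 2
Step 4: 0.1 mL + 1.9 mL = 2 mL total → factor 2/0.1 = 20
Overall dilution factor = 40 × 12 × 2 × 20 = 19200
Final = 1.00 M / 19200 = 5.208 × 10^-5 M = 0.0521 mM

0.0521 mM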